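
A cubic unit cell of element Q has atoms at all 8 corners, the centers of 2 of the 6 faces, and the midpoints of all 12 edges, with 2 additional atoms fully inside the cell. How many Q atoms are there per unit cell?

Corner atoms are shared by 8 cells (1/8 each), face atoms by 2 (1/2 each), edge atoms by 4 (1/4 each), interior atoms are unshared.
Net atoms = 8 × 1/8 + 2 × 1/2 + 12 × 1/4 + 2 = 1 + 1 + 3 + 2 = 7.

7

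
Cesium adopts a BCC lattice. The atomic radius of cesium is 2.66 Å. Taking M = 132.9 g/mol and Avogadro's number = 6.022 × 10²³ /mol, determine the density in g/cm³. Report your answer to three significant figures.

1.90 g/cm³

In a BCC lattice, atoms touch along the body diagonal, so √3·a = 4r, giving a = 6.143 Å = 6.143 × 10^-8 cm.
With Z = 2, ρ = Z·M/(N_A·a³) = 2 × 132.9 / (6.022 × 10²³ × 2.318 × 10^-22) = 1.904 g/cm³.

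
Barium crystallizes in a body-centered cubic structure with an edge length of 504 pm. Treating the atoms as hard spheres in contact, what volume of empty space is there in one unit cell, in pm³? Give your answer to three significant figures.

In a BCC lattice atoms touch along the body diagonal, so √3·a = 4r, so r = 0.4330a = 218.2 pm.
V_cell = a³ = 1.280 × 10^8 pm³; V_atoms = 2 × (4/3)πr³ = 8.708 × 10^7 pm³.
Empty space = 1.280 × 10^8 − 8.708 × 10^7 = 4.09 × 10^7 pm³.

4.09 × 10^7 pm³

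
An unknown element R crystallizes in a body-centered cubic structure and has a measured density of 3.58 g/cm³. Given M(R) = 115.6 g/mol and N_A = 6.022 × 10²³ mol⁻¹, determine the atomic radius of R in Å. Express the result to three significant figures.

For a BCC cell (Z = 2), a³ = Z·M/(N_A·ρ) = 2 × 115.6 / (6.022 × 10²³ × 3.580) = 1.072 × 10^-22 cm³, so a = 4.751 × 10^-8 cm = 4.751 Å.
Atoms touch along the body diagonal, so √3·a = 4r, so r = 0.4330 × a = 2.06 Å.

2.06 Å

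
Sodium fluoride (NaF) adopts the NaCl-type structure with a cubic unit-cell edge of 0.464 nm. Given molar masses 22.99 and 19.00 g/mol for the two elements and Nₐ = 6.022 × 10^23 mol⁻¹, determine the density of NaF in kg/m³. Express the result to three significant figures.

2790 kg/m³

The NaCl-type structure contains Z = 4 formula units per cell; M(NaF) = 22.99 + 19.00 = 41.99 g/mol.
a³ = (4.640 × 10^-8 cm)³ = 9.990 × 10^-23 cm³.
ρ = 4 × 41.99 / (6.022 × 10²³ × 9.990 × 10^-23) = 2.792 g/cm³ = 2790 kg/m³.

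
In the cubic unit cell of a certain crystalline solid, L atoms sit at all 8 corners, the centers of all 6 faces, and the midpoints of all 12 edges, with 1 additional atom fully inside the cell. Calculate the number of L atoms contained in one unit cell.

8

Corner atoms are shared by 8 cells (1/8 each), face atoms by 2 (1/2 each), edge atoms by 4 (1/4 each), interior atoms are unshared.
Net atoms = 8 × 1/8 + 6 × 1/2 + 12 × 1/4 + 1 = 1 + 3 + 3 + 1 = 8.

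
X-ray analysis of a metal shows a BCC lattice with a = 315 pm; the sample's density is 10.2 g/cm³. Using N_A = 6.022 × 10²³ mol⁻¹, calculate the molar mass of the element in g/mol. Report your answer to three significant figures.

A BCC cell has Z = 2 atoms; a = 3.150 × 10^-8 cm.
M = ρ·N_A·a³/Z = 10.2 × 6.022 × 10²³ × 3.126 × 10^-23 / 2 = 96.0 g/mol.

96.0 g/mol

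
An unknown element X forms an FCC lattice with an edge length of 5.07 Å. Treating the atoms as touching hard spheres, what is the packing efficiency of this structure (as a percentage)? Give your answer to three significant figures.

74.0%

In an FCC lattice atoms touch along the face diagonal, so √2·a = 4r, so r = 0.3536a = 1.793 Å.
Packing fraction = Z·(4/3)πr³ / a³ = 4 × (4/3)π × (1.793)³ / (5.07)³ = 0.7405 = 74.0%.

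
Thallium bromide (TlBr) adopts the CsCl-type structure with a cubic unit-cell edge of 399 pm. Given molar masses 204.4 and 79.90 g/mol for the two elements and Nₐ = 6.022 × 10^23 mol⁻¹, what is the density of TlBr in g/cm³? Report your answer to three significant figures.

The CsCl-type structure contains Z = 1 formula unit per cell; M(TlBr) = 204.4 + 79.90 = 284.3 g/mol.
a³ = (3.990 × 10^-8 cm)³ = 6.352 × 10^-23 cm³.
ρ = 1 × 284.3 / (6.022 × 10²³ × 6.352 × 10^-23) = 7.432 g/cm³.

7.43 g/cm³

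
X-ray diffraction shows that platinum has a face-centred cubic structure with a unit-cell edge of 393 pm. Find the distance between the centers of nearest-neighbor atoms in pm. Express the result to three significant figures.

278 pm

In an FCC structure, atoms touch along the face diagonal, so √2·a = 4r; the nearest-neighbor distance equals 2r = 0.7071·a.
d = 0.7071 × 393 = 278 pm.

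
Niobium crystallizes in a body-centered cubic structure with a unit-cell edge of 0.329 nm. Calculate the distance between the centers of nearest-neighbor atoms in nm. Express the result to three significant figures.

0.285 nm

In a BCC structure, atoms touch along the body diagonal, so √3·a = 4r; the nearest-neighbor distance equals 2r = 0.8660·a.
d = 0.8660 × 0.329 = 0.285 nm.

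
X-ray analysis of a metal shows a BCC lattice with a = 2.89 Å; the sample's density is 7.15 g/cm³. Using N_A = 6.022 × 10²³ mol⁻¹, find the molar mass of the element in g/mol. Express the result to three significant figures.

52.0 g/mol

A BCC cell has Z = 2 atoms; a = 2.890 × 10^-8 cm.
M = ρ·N_A·a³/Z = 7.15 × 6.022 × 10²³ × 2.414 × 10^-23 / 2 = 52.0 g/mol.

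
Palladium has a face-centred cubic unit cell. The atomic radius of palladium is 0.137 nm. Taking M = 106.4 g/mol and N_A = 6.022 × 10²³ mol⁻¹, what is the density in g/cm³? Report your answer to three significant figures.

12.1 g/cm³

In an FCC lattice, atoms touch along the face diagonal, so √2·a = 4r, giving a = 0.3875 nm = 3.875 × 10^-8 cm.
With Z = 4, ρ = Z·M/(N_A·a³) = 4 × 106.4 / (6.022 × 10²³ × 5.818 × 10^-23) = 12.15 g/cm³.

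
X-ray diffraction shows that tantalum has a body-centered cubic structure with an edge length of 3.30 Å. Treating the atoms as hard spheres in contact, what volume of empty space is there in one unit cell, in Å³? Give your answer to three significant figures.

In a BCC lattice atoms touch along the body diagonal, so √3·a = 4r, so r = 0.4330a = 1.429 Å.
V_cell = a³ = 35.94 Å³; V_atoms = 2 × (4/3)πr³ = 24.44 Å³.
Empty space = 35.94 − 24.44 = 11.5 Å³.

11.5 Å³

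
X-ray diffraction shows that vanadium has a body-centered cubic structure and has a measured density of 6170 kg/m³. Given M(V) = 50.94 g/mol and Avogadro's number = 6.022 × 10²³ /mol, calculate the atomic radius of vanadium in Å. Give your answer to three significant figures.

For a BCC cell (Z = 2), a³ = Z·M/(N_A·ρ) = 2 × 50.94 / (6.022 × 10²³ × 6.170) = 2.742 × 10^-23 cm³, so a = 3.015 × 10^-8 cm = 3.015 Å.
Atoms touch along the body diagonal, so √3·a = 4r, so r = 0.4330 × a = 1.31 Å.

1.31 Å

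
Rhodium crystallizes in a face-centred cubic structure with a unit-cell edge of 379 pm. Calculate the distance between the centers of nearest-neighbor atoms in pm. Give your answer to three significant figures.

In an FCC structure, atoms touch along the face diagonal, so √2·a = 4r; the nearest-neighbor distance equals 2r = 0.7071·a.
d = 0.7071 × 379 = 268 pm.

268 pm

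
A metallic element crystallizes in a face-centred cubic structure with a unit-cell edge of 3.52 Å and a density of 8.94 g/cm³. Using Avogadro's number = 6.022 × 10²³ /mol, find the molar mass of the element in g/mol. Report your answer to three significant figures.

An FCC cell has Z = 4 atoms; a = 3.520 × 10^-8 cm.
M = ρ·N_A·a³/Z = 8.94 × 6.022 × 10²³ × 4.361 × 10^-23 / 4 = 58.7 g/mol.

58.7 g/mol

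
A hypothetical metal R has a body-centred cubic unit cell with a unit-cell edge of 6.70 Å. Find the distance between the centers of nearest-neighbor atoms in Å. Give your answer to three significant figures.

In a BCC structure, atoms touch along the body diagonal, so √3·a = 4r; the nearest-neighbor distance equals 2r = 0.8660·a.
d = 0.8660 × 6.70 = 5.80 Å.

5.80 Å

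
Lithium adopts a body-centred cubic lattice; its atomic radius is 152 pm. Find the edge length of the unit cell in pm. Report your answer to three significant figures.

In a BCC lattice, atoms touch along the body diagonal, so √3·a = 4r.
a = 4r/√3 = 4 × 152 / 1.7321 = 351 pm.

351 pm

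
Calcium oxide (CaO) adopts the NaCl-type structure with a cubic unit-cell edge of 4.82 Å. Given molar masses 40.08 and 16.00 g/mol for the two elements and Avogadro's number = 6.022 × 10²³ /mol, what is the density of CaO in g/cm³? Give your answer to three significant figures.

3.33 g/cm³

The NaCl-type structure contains Z = 4 formula units per cell; M(CaO) = 40.08 + 16.00 = 56.08 g/mol.
a³ = (4.820 × 10^-8 cm)³ = 1.120 × 10^-22 cm³.
ρ = 4 × 56.08 / (6.022 × 10²³ × 1.120 × 10^-22) = 3.326 g/cm³.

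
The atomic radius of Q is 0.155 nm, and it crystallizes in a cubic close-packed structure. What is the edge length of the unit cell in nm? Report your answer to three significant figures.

In an FCC lattice, atoms touch along the face diagonal, so √2·a = 4r.
a = 4r/√2 = 4 × 0.155 / 1.4142 = 0.438 nm.

0.438 nm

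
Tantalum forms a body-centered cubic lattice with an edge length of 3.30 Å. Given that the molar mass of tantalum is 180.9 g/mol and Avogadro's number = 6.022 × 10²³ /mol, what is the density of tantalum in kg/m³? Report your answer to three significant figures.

16700 kg/m³

A BCC unit cell contains Z = 2 atoms.
Cell volume: a³ = (3.30 Å)³ = (3.300 × 10^-8 cm)³ = 3.594 × 10^-23 cm³.
ρ = Z·M/(N_A·a³) = 2 × 180.9 / (6.022 × 10²³ × 3.594 × 10^-23) = 16.72 g/cm³ = 16700 kg/m³.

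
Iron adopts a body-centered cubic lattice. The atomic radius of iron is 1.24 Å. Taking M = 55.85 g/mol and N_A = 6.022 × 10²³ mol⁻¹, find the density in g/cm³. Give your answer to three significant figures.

In a BCC lattice, atoms touch along the body diagonal, so √3·a = 4r, giving a = 2.864 Å = 2.864 × 10^-8 cm.
With Z = 2, ρ = Z·M/(N_A·a³) = 2 × 55.85 / (6.022 × 10²³ × 2.348 × 10^-23) = 7.899 g/cm³.

7.90 g/cm³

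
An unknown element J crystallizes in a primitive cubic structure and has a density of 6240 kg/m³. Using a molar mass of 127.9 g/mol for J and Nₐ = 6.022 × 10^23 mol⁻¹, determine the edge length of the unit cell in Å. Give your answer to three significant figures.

3.24 Å

With Z = 1 atom per simple cubic cell, a³ = Z·M/(N_A·ρ) = 1 × 127.9 / (6.022 × 10²³ × 6.240 g/cm³) = 3.404 × 10^-23 cm³.
a = (3.404 × 10^-23)^(1/3) = 3.241 × 10^-8 cm = 3.24 Å.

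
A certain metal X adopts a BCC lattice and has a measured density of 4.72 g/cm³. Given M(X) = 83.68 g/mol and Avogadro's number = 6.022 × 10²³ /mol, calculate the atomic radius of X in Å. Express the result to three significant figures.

For a BCC cell (Z = 2), a³ = Z·M/(N_A·ρ) = 2 × 83.68 / (6.022 × 10²³ × 4.720) = 5.888 × 10^-23 cm³, so a = 3.890 × 10^-8 cm = 3.890 Å.
Atoms touch along the body diagonal, so √3·a = 4r, so r = 0.4330 × a = 1.68 Å.

1.68 Å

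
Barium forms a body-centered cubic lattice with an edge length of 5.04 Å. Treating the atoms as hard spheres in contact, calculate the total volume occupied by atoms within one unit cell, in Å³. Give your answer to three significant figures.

87.1 Å³

In a BCC lattice atoms touch along the body diagonal, so √3·a = 4r, so r = 0.4330a = 2.182 Å.
V_atoms = Z × (4/3)πr³ = 2 × (4/3)π × (2.182)³ = 87.1 Å³.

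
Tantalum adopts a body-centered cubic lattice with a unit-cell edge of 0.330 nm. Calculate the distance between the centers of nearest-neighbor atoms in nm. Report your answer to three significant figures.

In a BCC structure, atoms touch along the body diagonal, so √3·a = 4r; the nearest-neighbor distance equals 2r = 0.8660·a.
d = 0.8660 × 0.330 = 0.286 nm.

0.286 nm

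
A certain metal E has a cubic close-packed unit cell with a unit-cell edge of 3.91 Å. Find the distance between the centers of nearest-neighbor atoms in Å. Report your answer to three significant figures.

In an FCC structure, atoms touch along the face diagonal, so √2·a = 4r; the nearest-neighbor distance equals 2r = 0.7071·a.
d = 0.7071 × 3.91 = 2.76 Å.

2.76 Å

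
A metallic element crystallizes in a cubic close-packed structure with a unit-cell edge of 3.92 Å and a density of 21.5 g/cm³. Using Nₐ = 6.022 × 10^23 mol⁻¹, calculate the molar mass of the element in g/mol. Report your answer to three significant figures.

An FCC cell has Z = 4 atoms; a = 3.920 × 10^-8 cm.
M = ρ·N_A·a³/Z = 21.5 × 6.022 × 10²³ × 6.024 × 10^-23 / 4 = 195 g/mol.

195 g/mol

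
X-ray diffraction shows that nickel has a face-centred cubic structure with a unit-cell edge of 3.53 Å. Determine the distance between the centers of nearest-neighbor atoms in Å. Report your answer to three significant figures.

2.50 Å

In an FCC structure, atoms touch along the face diagonal, so √2·a = 4r; the nearest-neighbor distance equals 2r = 0.7071·a.
d = 0.7071 × 3.53 = 2.50 Å.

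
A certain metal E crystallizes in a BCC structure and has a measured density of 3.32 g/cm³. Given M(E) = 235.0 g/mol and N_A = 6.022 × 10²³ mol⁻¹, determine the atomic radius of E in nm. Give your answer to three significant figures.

0.267 nm

For a BCC cell (Z = 2), a³ = Z·M/(N_A·ρ) = 2 × 235.0 / (6.022 × 10²³ × 3.320) = 2.351 × 10^-22 cm³, so a = 6.172 × 10^-8 cm = 0.6172 nm.
Atoms touch along the body diagonal, so √3·a = 4r, so r = 0.4330 × a = 0.267 nm.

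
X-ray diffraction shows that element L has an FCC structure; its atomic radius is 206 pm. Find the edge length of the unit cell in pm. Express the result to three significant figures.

583 pm

In an FCC lattice, atoms touch along the face diagonal, so √2·a = 4r.
a = 4r/√2 = 4 × 206 / 1.4142 = 583 pm.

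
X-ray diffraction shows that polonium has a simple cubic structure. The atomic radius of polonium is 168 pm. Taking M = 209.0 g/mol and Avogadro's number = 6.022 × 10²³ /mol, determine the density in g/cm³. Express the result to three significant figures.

In a simple cubic lattice, atoms touch along the cell edge, so a = 2r, giving a = 336.0 pm = 3.360 × 10^-8 cm.
With Z = 1, ρ = Z·M/(N_A·a³) = 1 × 209.0 / (6.022 × 10²³ × 3.793 × 10^-23) = 9.149 g/cm³.

9.15 g/cm³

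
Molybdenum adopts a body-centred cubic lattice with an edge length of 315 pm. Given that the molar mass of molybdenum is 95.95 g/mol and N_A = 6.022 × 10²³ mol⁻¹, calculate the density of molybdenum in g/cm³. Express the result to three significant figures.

A BCC unit cell contains Z = 2 atoms.
Cell volume: a³ = (315 pm)³ = (3.150 × 10^-8 cm)³ = 3.126 × 10^-23 cm³.
ρ = Z·M/(N_A·a³) = 2 × 95.95 / (6.022 × 10²³ × 3.126 × 10^-23) = 10.20 g/cm³.

10.2 g/cm³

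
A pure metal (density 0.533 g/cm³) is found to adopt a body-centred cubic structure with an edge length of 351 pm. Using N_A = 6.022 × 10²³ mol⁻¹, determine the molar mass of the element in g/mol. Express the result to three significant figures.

6.94 g/mol

A BCC cell has Z = 2 atoms; a = 3.510 × 10^-8 cm.
M = ρ·N_A·a³/Z = 0.533 × 6.022 × 10²³ × 4.324 × 10^-23 / 2 = 6.94 g/mol.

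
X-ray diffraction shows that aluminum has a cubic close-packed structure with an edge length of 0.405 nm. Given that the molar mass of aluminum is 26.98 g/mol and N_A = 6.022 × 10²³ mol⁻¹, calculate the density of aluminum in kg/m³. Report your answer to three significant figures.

An FCC unit cell contains Z = 4 atoms.
Cell volume: a³ = (0.405 nm)³ = (4.050 × 10^-8 cm)³ = 6.643 × 10^-23 cm³.
ρ = Z·M/(N_A·a³) = 4 × 26.98 / (6.022 × 10²³ × 6.643 × 10^-23) = 2.698 g/cm³ = 2700 kg/m³.

2700 kg/m³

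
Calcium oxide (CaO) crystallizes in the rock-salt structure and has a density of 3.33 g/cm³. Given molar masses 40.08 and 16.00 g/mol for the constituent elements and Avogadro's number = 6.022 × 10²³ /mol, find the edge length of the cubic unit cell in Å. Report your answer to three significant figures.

4.82 Å

M(CaO) = 56.08 g/mol; Z = 4 formula units per cell.
a³ = Z·M/(N_A·ρ) = 4 × 56.08 / (6.022 × 10²³ × 3.33) = 1.119 × 10^-22 cm³, so a = 4.818 × 10^-8 cm = 4.82 Å.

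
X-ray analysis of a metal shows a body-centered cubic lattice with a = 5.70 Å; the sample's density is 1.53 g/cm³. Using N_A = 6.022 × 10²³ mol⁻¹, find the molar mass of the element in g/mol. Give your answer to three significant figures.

A BCC cell has Z = 2 atoms; a = 5.700 × 10^-8 cm.
M = ρ·N_A·a³/Z = 1.53 × 6.022 × 10²³ × 1.852 × 10^-22 / 2 = 85.3 g/mol.

85.3 g/mol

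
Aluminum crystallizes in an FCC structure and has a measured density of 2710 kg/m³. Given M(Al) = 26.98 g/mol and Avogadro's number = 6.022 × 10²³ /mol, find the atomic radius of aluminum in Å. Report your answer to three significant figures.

For an FCC cell (Z = 4), a³ = Z·M/(N_A·ρ) = 4 × 26.98 / (6.022 × 10²³ × 2.710) = 6.613 × 10^-23 cm³, so a = 4.044 × 10^-8 cm = 4.044 Å.
Atoms touch along the face diagonal, so √2·a = 4r, so r = 0.3536 × a = 1.43 Å.

1.43 Å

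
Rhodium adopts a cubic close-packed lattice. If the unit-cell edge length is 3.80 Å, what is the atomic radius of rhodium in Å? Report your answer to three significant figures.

1.34 Å

In an FCC lattice, atoms touch along the face diagonal, so √2·a = 4r.
r = √2·a/4 = 1.4142 × 3.80 / 4 = 1.34 Å.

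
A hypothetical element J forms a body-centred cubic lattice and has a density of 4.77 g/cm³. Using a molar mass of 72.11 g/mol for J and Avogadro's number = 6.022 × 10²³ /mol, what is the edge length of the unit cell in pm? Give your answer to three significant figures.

With Z = 2 atoms per BCC cell, a³ = Z·M/(N_A·ρ) = 2 × 72.11 / (6.022 × 10²³ × 4.770 g/cm³) = 5.021 × 10^-23 cm³.
a = (5.021 × 10^-23)^(1/3) = 3.689 × 10^-8 cm = 369 pm.

369 pm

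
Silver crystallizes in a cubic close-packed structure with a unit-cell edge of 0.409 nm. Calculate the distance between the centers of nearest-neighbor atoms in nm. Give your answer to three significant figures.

In an FCC structure, atoms touch along the face diagonal, so √2·a = 4r; the nearest-neighbor distance equals 2r = 0.7071·a.
d = 0.7071 × 0.409 = 0.289 nm.

0.289 nm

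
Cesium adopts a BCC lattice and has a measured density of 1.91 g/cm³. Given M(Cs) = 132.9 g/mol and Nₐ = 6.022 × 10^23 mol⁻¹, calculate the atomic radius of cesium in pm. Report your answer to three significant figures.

For a BCC cell (Z = 2), a³ = Z·M/(N_A·ρ) = 2 × 132.9 / (6.022 × 10²³ × 1.910) = 2.311 × 10^-22 cm³, so a = 6.137 × 10^-8 cm = 613.7 pm.
Atoms touch along the body diagonal, so √3·a = 4r, so r = 0.4330 × a = 266 pm.

266 pm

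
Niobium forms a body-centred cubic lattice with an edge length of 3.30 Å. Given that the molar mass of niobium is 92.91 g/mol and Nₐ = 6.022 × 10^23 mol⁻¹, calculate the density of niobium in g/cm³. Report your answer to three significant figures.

8.59 g/cm³

A BCC unit cell contains Z = 2 atoms.
Cell volume: a³ = (3.30 Å)³ = (3.300 × 10^-8 cm)³ = 3.594 × 10^-23 cm³.
ρ = Z·M/(N_A·a³) = 2 × 92.91 / (6.022 × 10²³ × 3.594 × 10^-23) = 8.586 g/cm³.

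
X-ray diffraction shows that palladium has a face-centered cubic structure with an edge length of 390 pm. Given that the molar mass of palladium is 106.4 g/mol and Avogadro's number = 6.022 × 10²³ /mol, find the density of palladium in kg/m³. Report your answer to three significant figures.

11900 kg/m³

An FCC unit cell contains Z = 4 atoms.
Cell volume: a³ = (390 pm)³ = (3.900 × 10^-8 cm)³ = 5.932 × 10^-23 cm³.
ρ = Z·M/(N_A·a³) = 4 × 106.4 / (6.022 × 10²³ × 5.932 × 10^-23) = 11.91 g/cm³ = 11900 kg/m³.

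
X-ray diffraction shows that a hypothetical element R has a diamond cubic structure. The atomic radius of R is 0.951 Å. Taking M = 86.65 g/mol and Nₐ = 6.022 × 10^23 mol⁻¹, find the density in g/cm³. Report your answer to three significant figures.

13.6 g/cm³

In a diamond cubic lattice, nearest neighbors lie along the body diagonal with √3·a = 8r, giving a = 4.392 Å = 4.392 × 10^-8 cm.
With Z = 8, ρ = Z·M/(N_A·a³) = 8 × 86.65 / (6.022 × 10²³ × 8.475 × 10^-23) = 13.58 g/cm³.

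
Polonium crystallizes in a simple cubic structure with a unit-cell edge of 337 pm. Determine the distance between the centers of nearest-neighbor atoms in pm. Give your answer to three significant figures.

In a simple cubic structure, atoms touch along the cell edge, so a = 2r; the nearest-neighbor distance equals 2r = 1.000·a.
d = 1.000 × 337 = 337 pm.

337 pm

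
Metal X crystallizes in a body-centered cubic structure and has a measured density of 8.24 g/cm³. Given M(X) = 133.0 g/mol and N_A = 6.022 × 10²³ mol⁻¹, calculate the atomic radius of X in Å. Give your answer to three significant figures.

For a BCC cell (Z = 2), a³ = Z·M/(N_A·ρ) = 2 × 133.0 / (6.022 × 10²³ × 8.240) = 5.361 × 10^-23 cm³, so a = 3.771 × 10^-8 cm = 3.771 Å.
Atoms touch along the body diagonal, so √3·a = 4r, so r = 0.4330 × a = 1.63 Å.

1.63 Å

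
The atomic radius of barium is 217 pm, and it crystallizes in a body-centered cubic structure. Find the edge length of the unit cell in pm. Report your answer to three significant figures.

501 pm

In a BCC lattice, atoms touch along the body diagonal, so √3·a = 4r.
a = 4r/√3 = 4 × 217 / 1.7321 = 501 pm.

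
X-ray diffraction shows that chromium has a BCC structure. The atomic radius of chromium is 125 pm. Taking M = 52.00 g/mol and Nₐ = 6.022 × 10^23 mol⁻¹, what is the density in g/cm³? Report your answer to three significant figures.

7.18 g/cm³

In a BCC lattice, atoms touch along the body diagonal, so √3·a = 4r, giving a = 288.7 pm = 2.887 × 10^-8 cm.
With Z = 2, ρ = Z·M/(N_A·a³) = 2 × 52.00 / (6.022 × 10²³ × 2.406 × 10^-23) = 7.179 g/cm³.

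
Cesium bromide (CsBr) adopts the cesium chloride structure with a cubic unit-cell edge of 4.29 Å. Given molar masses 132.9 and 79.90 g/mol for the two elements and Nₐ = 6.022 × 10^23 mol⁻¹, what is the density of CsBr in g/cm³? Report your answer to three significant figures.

The cesium chloride structure contains Z = 1 formula unit per cell; M(CsBr) = 132.9 + 79.90 = 212.8 g/mol.
a³ = (4.290 × 10^-8 cm)³ = 7.895 × 10^-23 cm³.
ρ = 1 × 212.8 / (6.022 × 10²³ × 7.895 × 10^-23) = 4.476 g/cm³.

4.48 g/cm³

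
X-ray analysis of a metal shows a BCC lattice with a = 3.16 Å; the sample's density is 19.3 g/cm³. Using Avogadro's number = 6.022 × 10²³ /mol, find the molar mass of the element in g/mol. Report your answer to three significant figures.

183 g/mol

A BCC cell has Z = 2 atoms; a = 3.160 × 10^-8 cm.
M = ρ·N_A·a³/Z = 19.3 × 6.022 × 10²³ × 3.155 × 10^-23 / 2 = 183 g/mol.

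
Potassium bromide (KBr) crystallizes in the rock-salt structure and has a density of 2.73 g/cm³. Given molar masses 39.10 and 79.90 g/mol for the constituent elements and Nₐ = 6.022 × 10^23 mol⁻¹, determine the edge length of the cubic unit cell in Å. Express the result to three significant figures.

6.62 Å

M(KBr) = 119.0 g/mol; Z = 4 formula units per cell.
a³ = Z·M/(N_A·ρ) = 4 × 119.0 / (6.022 × 10²³ × 2.73) = 2.895 × 10^-22 cm³, so a = 6.616 × 10^-8 cm = 6.62 Å.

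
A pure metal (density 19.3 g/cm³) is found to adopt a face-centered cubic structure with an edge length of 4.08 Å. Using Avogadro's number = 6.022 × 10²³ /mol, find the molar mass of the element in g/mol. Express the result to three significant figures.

197 g/mol

An FCC cell has Z = 4 atoms; a = 4.080 × 10^-8 cm.
M = ρ·N_A·a³/Z = 19.3 × 6.022 × 10²³ × 6.792 × 10^-23 / 4 = 197 g/mol.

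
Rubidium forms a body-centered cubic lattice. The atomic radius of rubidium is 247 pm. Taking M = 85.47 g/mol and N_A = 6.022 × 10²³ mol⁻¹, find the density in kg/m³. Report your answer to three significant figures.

1530 kg/m³

In a BCC lattice, atoms touch along the body diagonal, so √3·a = 4r, giving a = 570.4 pm = 5.704 × 10^-8 cm.
With Z = 2, ρ = Z·M/(N_A·a³) = 2 × 85.47 / (6.022 × 10²³ × 1.856 × 10^-22) = 1.529 g/cm³ = 1530 kg/m³.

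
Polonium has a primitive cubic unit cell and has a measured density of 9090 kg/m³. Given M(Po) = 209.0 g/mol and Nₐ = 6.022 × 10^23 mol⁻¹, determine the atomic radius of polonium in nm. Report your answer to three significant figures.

For a simple cubic cell (Z = 1), a³ = Z·M/(N_A·ρ) = 1 × 209.0 / (6.022 × 10²³ × 9.090) = 3.818 × 10^-23 cm³, so a = 3.367 × 10^-8 cm = 0.3367 nm.
Atoms touch along the cell edge, so a = 2r, so r = 0.5000 × a = 0.168 nm.

0.168 nm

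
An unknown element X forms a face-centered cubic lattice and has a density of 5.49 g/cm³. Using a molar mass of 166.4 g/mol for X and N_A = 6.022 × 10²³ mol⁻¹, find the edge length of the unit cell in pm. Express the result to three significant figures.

586 pm

With Z = 4 atoms per FCC cell, a³ = Z·M/(N_A·ρ) = 4 × 166.4 / (6.022 × 10²³ × 5.490 g/cm³) = 2.013 × 10^-22 cm³.
a = (2.013 × 10^-22)^(1/3) = 5.861 × 10^-8 cm = 586 pm.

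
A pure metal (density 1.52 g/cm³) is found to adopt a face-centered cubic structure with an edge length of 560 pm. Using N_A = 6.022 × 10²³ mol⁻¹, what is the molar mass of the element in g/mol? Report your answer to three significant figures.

An FCC cell has Z = 4 atoms; a = 5.600 × 10^-8 cm.
M = ρ·N_A·a³/Z = 1.52 × 6.022 × 10²³ × 1.756 × 10^-22 / 4 = 40.2 g/mol.

40.2 g/mol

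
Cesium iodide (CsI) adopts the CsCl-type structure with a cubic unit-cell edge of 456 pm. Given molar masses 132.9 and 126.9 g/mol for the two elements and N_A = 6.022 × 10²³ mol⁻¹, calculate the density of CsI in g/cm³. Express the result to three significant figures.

4.55 g/cm³

The CsCl-type structure contains Z = 1 formula unit per cell; M(CsI) = 132.9 + 126.9 = 259.8 g/mol.
a³ = (4.560 × 10^-8 cm)³ = 9.482 × 10^-23 cm³.
ρ = 1 × 259.8 / (6.022 × 10²³ × 9.482 × 10^-23) = 4.550 g/cm³.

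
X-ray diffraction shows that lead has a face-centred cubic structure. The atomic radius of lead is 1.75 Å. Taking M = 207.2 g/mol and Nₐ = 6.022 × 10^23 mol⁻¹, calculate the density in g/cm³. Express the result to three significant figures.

In an FCC lattice, atoms touch along the face diagonal, so √2·a = 4r, giving a = 4.950 Å = 4.950 × 10^-8 cm.
With Z = 4, ρ = Z·M/(N_A·a³) = 4 × 207.2 / (6.022 × 10²³ × 1.213 × 10^-22) = 11.35 g/cm³.

11.3 g/cm³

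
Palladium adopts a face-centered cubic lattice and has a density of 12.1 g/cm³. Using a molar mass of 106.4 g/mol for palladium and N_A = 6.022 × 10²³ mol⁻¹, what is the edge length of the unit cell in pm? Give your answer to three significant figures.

With Z = 4 atoms per FCC cell, a³ = Z·M/(N_A·ρ) = 4 × 106.4 / (6.022 × 10²³ × 12.10 g/cm³) = 5.841 × 10^-23 cm³.
a = (5.841 × 10^-23)^(1/3) = 3.880 × 10^-8 cm = 388 pm.

388 pm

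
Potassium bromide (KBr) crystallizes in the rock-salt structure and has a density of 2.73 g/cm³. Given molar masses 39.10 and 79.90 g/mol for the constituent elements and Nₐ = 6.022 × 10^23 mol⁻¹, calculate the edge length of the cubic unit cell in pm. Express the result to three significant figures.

662 pm

M(KBr) = 119.0 g/mol; Z = 4 formula units per cell.
a³ = Z·M/(N_A·ρ) = 4 × 119.0 / (6.022 × 10²³ × 2.73) = 2.895 × 10^-22 cm³, so a = 6.616 × 10^-8 cm = 662 pm.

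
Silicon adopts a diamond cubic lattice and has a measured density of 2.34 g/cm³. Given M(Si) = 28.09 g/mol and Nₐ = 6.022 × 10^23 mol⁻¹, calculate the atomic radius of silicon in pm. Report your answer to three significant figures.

For a diamond cubic cell (Z = 8), a³ = Z·M/(N_A·ρ) = 8 × 28.09 / (6.022 × 10²³ × 2.340) = 1.595 × 10^-22 cm³, so a = 5.423 × 10^-8 cm = 542.3 pm.
Nearest neighbors lie along the body diagonal with √3·a = 8r, so r = 0.2165 × a = 117 pm.

117 pm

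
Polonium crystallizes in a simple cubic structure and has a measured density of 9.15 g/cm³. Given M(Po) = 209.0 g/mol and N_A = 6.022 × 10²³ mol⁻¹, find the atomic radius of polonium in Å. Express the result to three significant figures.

For a simple cubic cell (Z = 1), a³ = Z·M/(N_A·ρ) = 1 × 209.0 / (6.022 × 10²³ × 9.150) = 3.793 × 10^-23 cm³, so a = 3.360 × 10^-8 cm = 3.360 Å.
Atoms touch along the cell edge, so a = 2r, so r = 0.5000 × a = 1.68 Å.

1.68 Å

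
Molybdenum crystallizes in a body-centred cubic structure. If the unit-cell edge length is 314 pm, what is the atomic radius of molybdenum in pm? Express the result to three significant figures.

136 pm

In a BCC lattice, atoms touch along the body diagonal, so √3·a = 4r.
r = √3·a/4 = 1.7321 × 314 / 4 = 136 pm.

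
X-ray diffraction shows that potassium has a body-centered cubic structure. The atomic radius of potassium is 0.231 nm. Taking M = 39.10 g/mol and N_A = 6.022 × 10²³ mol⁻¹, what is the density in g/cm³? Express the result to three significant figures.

In a BCC lattice, atoms touch along the body diagonal, so √3·a = 4r, giving a = 0.5335 nm = 5.335 × 10^-8 cm.
With Z = 2, ρ = Z·M/(N_A·a³) = 2 × 39.10 / (6.022 × 10²³ × 1.518 × 10^-22) = 0.8553 g/cm³.

0.855 g/cm³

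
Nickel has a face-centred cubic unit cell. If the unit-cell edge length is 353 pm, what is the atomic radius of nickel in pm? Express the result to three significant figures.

125 pm

In an FCC lattice, atoms touch along the face diagonal, so √2·a = 4r.
r = √2·a/4 = 1.4142 × 353 / 4 = 125 pm.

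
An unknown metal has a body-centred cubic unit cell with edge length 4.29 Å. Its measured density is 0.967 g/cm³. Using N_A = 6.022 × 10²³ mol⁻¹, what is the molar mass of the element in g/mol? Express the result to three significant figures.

23.0 g/mol

A BCC cell has Z = 2 atoms; a = 4.290 × 10^-8 cm.
M = ρ·N_A·a³/Z = 0.967 × 6.022 × 10²³ × 7.895 × 10^-23 / 2 = 23.0 g/mol.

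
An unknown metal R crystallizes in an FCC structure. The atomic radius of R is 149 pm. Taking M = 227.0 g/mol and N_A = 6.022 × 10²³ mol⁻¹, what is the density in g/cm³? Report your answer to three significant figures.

20.1 g/cm³

In an FCC lattice, atoms touch along the face diagonal, so √2·a = 4r, giving a = 421.4 pm = 4.214 × 10^-8 cm.
With Z = 4, ρ = Z·M/(N_A·a³) = 4 × 227.0 / (6.022 × 10²³ × 7.485 × 10^-23) = 20.14 g/cm³.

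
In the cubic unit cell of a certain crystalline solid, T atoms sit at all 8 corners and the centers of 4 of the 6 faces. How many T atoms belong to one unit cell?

3

Corner atoms are shared by 8 cells (1/8 each), face atoms by 2 (1/2 each).
Net atoms = 8 × 1/8 + 4 × 1/2 = 1 + 2 = 3.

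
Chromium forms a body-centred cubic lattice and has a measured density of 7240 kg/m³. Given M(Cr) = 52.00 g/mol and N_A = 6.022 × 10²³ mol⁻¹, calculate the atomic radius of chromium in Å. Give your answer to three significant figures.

For a BCC cell (Z = 2), a³ = Z·M/(N_A·ρ) = 2 × 52.00 / (6.022 × 10²³ × 7.240) = 2.385 × 10^-23 cm³, so a = 2.879 × 10^-8 cm = 2.879 Å.
Atoms touch along the body diagonal, so √3·a = 4r, so r = 0.4330 × a = 1.25 Å.

1.25 Å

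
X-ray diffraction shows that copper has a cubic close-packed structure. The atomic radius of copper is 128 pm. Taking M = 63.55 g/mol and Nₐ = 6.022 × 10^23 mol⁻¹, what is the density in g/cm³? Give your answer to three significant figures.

8.90 g/cm³

In an FCC lattice, atoms touch along the face diagonal, so √2·a = 4r, giving a = 362.0 pm = 3.620 × 10^-8 cm.
With Z = 4, ρ = Z·M/(N_A·a³) = 4 × 63.55 / (6.022 × 10²³ × 4.745 × 10^-23) = 8.895 g/cm³.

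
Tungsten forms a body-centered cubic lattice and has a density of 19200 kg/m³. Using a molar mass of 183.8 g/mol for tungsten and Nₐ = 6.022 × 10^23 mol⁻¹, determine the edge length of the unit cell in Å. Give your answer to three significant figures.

3.17 Å

With Z = 2 atoms per BCC cell, a³ = Z·M/(N_A·ρ) = 2 × 183.8 / (6.022 × 10²³ × 19.20 g/cm³) = 3.179 × 10^-23 cm³.
a = (3.179 × 10^-23)^(1/3) = 3.168 × 10^-8 cm = 3.17 Å.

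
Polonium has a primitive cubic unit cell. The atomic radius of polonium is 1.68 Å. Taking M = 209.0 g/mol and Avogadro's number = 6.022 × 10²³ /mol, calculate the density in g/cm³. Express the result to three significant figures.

9.15 g/cm³

In a simple cubic lattice, atoms touch along the cell edge, so a = 2r, giving a = 3.360 Å = 3.360 × 10^-8 cm.
With Z = 1, ρ = Z·M/(N_A·a³) = 1 × 209.0 / (6.022 × 10²³ × 3.793 × 10^-23) = 9.149 g/cm³.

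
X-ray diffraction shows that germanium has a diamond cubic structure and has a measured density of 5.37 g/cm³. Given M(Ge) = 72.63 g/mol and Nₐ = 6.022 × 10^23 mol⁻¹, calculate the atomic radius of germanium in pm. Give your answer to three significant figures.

For a diamond cubic cell (Z = 8), a³ = Z·M/(N_A·ρ) = 8 × 72.63 / (6.022 × 10²³ × 5.370) = 1.797 × 10^-22 cm³, so a = 5.643 × 10^-8 cm = 564.3 pm.
Nearest neighbors lie along the body diagonal with √3·a = 8r, so r = 0.2165 × a = 122 pm.

122 pm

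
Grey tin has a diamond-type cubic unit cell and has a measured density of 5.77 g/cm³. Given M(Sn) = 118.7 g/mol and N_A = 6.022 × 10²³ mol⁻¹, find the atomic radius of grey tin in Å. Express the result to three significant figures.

For a diamond cubic cell (Z = 8), a³ = Z·M/(N_A·ρ) = 8 × 118.7 / (6.022 × 10²³ × 5.770) = 2.733 × 10^-22 cm³, so a = 6.489 × 10^-8 cm = 6.489 Å.
Nearest neighbors lie along the body diagonal with √3·a = 8r, so r = 0.2165 × a = 1.41 Å.

1.41 Å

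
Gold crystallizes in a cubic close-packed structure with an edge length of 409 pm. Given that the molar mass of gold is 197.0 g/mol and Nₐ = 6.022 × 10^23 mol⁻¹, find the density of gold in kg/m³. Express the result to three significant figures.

An FCC unit cell contains Z = 4 atoms.
Cell volume: a³ = (409 pm)³ = (4.090 × 10^-8 cm)³ = 6.842 × 10^-23 cm³.
ρ = Z·M/(N_A·a³) = 4 × 197.0 / (6.022 × 10²³ × 6.842 × 10^-23) = 19.13 g/cm³ = 19100 kg/m³.

19100 kg/m³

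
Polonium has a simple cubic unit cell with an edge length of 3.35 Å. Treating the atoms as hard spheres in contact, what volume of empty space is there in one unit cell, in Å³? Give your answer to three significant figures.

In a simple cubic lattice atoms touch along the cell edge, so a = 2r, so r = 0.5000a = 1.675 Å.
V_cell = a³ = 37.60 Å³; V_atoms = 1 × (4/3)πr³ = 19.68 Å³.
Empty space = 37.60 − 19.68 = 17.9 Å³.

17.9 Å³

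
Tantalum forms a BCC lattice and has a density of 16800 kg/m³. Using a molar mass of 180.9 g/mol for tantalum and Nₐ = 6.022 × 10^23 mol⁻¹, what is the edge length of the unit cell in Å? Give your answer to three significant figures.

With Z = 2 atoms per BCC cell, a³ = Z·M/(N_A·ρ) = 2 × 180.9 / (6.022 × 10²³ × 16.80 g/cm³) = 3.576 × 10^-23 cm³.
a = (3.576 × 10^-23)^(1/3) = 3.295 × 10^-8 cm = 3.29 Å.

3.29 Å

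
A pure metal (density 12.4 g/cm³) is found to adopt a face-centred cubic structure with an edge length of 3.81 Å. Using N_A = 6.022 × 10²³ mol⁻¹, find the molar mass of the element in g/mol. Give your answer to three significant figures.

103 g/mol

An FCC cell has Z = 4 atoms; a = 3.810 × 10^-8 cm.
M = ρ·N_A·a³/Z = 12.4 × 6.022 × 10²³ × 5.531 × 10^-23 / 4 = 103 g/mol.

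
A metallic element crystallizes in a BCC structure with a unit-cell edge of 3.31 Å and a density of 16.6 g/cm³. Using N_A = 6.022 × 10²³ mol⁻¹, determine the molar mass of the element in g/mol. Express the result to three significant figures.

A BCC cell has Z = 2 atoms; a = 3.310 × 10^-8 cm.
M = ρ·N_A·a³/Z = 16.6 × 6.022 × 10²³ × 3.626 × 10^-23 / 2 = 181 g/mol.

181 g/mol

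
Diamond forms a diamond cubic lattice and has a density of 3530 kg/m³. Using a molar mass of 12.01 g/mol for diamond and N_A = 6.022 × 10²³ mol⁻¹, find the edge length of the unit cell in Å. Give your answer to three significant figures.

With Z = 8 atoms per diamond cubic cell, a³ = Z·M/(N_A·ρ) = 8 × 12.01 / (6.022 × 10²³ × 3.530 g/cm³) = 4.520 × 10^-23 cm³.
a = (4.520 × 10^-23)^(1/3) = 3.562 × 10^-8 cm = 3.56 Å.

3.56 Å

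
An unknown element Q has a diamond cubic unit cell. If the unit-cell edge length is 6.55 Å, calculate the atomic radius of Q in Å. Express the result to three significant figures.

In a diamond cubic lattice, nearest neighbors lie along the body diagonal with √3·a = 8r.
r = √3·a/8 = 1.7321 × 6.55 / 8 = 1.42 Å.

1.42 Å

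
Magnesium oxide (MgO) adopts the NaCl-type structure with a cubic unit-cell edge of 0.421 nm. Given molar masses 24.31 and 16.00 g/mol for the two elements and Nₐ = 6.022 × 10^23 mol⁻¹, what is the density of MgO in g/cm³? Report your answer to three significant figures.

The NaCl-type structure contains Z = 4 formula units per cell; M(MgO) = 24.31 + 16.00 = 40.31 g/mol.
a³ = (4.210 × 10^-8 cm)³ = 7.462 × 10^-23 cm³.
ρ = 4 × 40.31 / (6.022 × 10²³ × 7.462 × 10^-23) = 3.588 g/cm³.

3.59 g/cm³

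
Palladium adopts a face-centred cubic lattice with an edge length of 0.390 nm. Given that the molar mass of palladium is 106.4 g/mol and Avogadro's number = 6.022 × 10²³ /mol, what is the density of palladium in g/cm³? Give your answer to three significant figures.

An FCC unit cell contains Z = 4 atoms.
Cell volume: a³ = (0.390 nm)³ = (3.900 × 10^-8 cm)³ = 5.932 × 10^-23 cm³.
ρ = Z·M/(N_A·a³) = 4 × 106.4 / (6.022 × 10²³ × 5.932 × 10^-23) = 11.91 g/cm³.

11.9 g/cm³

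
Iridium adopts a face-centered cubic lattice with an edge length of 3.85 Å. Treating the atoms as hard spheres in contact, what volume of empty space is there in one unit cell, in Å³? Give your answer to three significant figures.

In an FCC lattice atoms touch along the face diagonal, so √2·a = 4r, so r = 0.3536a = 1.361 Å.
V_cell = a³ = 57.07 Å³; V_atoms = 4 × (4/3)πr³ = 42.26 Å³.
Empty space = 57.07 − 42.26 = 14.8 Å³.

14.8 Å³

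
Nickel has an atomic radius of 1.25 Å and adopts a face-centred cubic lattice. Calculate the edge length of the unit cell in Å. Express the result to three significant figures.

3.54 Å

In an FCC lattice, atoms touch along the face diagonal, so √2·a = 4r.
a = 4r/√2 = 4 × 1.25 / 1.4142 = 3.54 Å.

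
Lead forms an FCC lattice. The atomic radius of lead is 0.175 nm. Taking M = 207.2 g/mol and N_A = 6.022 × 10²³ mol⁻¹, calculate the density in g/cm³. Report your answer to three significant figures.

11.3 g/cm³

In an FCC lattice, atoms touch along the face diagonal, so √2·a = 4r, giving a = 0.4950 nm = 4.950 × 10^-8 cm.
With Z = 4, ρ = Z·M/(N_A·a³) = 4 × 207.2 / (6.022 × 10²³ × 1.213 × 10^-22) = 11.35 g/cm³.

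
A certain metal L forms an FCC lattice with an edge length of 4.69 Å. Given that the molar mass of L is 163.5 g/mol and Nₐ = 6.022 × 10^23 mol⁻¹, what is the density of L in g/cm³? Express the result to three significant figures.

10.5 g/cm³

An FCC unit cell contains Z = 4 atoms.
Cell volume: a³ = (4.69 Å)³ = (4.690 × 10^-8 cm)³ = 1.032 × 10^-22 cm³.
ρ = Z·M/(N_A·a³) = 4 × 163.5 / (6.022 × 10²³ × 1.032 × 10^-22) = 10.53 g/cm³.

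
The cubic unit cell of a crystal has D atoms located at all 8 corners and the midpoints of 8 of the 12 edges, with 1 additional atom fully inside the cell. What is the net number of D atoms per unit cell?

4

Corner atoms are shared by 8 cells (1/8 each), edge atoms by 4 (1/4 each), interior atoms are unshared.
Net atoms = 8 × 1/8 + 8 × 1/4 + 1 = 1 + 2 + 1 = 4.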